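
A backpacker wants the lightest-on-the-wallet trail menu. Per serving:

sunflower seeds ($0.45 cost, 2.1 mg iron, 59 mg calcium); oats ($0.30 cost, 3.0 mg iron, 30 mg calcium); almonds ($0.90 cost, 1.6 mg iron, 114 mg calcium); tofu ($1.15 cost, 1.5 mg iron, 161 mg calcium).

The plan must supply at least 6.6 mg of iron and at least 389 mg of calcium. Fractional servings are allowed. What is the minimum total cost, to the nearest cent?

$2.83

This is a tiny linear program; its minimum lies at a vertex of the feasible set. List the vertices and price them.
sunflower seeds only: max(6.6/2.1, 389/59) = 6.593 servings → $2.97.
oats only: max(6.6/3.0, 389/30) = 12.97 servings → $3.89.
almonds only: max(6.6/1.6, 389/114) = 4.125 servings → $3.71.
tofu only: max(6.6/1.5, 389/161) = 4.4 servings → $5.06.
sunflower seeds + oats: the both-tight solution has a negative serving — not a feasible corner.
sunflower seeds + almonds with both tight: 0.8966 servings and 2.948 servings → $3.06.
sunflower seeds + tofu with both tight: 1.919 servings and 1.713 servings → $2.83.
oats + almonds with both tight: 0.4422 servings and 3.296 servings → $3.10.
oats + tofu with both tight: 1.094 servings and 2.212 servings → $2.87.
almonds + tofu: the both-tight solution has a negative serving — not a feasible corner.
So the least-cost plan costs $2.83.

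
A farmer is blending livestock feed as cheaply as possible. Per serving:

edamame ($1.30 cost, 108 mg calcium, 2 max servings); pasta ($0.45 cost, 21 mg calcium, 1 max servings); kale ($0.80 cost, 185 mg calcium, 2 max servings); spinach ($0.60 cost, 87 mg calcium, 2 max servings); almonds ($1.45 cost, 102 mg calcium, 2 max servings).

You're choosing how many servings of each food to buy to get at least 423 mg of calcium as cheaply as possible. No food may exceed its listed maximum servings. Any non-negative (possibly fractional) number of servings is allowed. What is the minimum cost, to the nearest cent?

Cost per mg of calcium: kale $0.0043, spinach $0.0069, edamame $0.0120, almonds $0.0142, pasta $0.0214.
Take 2 servings of kale: +370.0 mg calcium for $1.60 (total $1.60, still need 53.0 mg).
Take 0.6092 servings of spinach: +53.0 mg calcium for $0.37 (total $1.97, still need 0.0 mg).
Greedy by cheapest-per-mg is optimal for a single linear constraint, so the minimum cost is $1.97.

$1.97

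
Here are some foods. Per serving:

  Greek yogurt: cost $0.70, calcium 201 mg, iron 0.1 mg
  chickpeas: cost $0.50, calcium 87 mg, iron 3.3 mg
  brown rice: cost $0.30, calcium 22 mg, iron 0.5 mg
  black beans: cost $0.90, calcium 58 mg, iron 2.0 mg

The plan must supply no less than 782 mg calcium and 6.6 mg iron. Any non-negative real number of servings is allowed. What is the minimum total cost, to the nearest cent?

$3.10

An LP optimum is at a vertex; with two nutrient constraints at most two foods are used. Check each candidate.
Greek yogurt only: max(782/201, 6.6/0.1) = 66 servings → $46.20.
chickpeas only: max(782/87, 6.6/3.3) = 8.989 servings → $4.49.
brown rice only: max(782/22, 6.6/0.5) = 35.55 servings → $10.66.
black beans only: max(782/58, 6.6/2.0) = 13.48 servings → $12.13.
Greek yogurt + chickpeas with both tight: 3.065 servings and 1.907 servings → $3.10.
Greek yogurt + brown rice with both tight: 2.501 servings and 12.7 servings → $5.56.
Greek yogurt + black beans with both tight: 2.981 servings and 3.151 servings → $4.92.
chickpeas + brown rice: intersection lies outside the first quadrant.
chickpeas + black beans with both targets exact would need a negative amount; discard.
brown rice + black beans: intersection lies outside the first quadrant.
The minimum over all feasible corners is $3.10.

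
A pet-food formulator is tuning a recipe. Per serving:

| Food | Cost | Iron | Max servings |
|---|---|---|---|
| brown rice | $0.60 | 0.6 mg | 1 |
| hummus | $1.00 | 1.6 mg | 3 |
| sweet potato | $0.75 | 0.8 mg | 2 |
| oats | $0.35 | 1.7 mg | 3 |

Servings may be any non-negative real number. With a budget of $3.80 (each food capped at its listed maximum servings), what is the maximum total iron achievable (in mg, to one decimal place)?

Iron per dollar: oats 4.857, hummus 1.6, sweet potato 1.067, brown rice 1.
Take 3 servings of oats: spends $1.05, +5.1 mg iron (running total 5.1 mg).
Take 2.75 servings of hummus: spends $2.75, +4.4 mg iron (running total 9.5 mg).
Filling greedily by iron-per-dollar is optimal for one linear limit, giving 9.5 mg.

9.5 mg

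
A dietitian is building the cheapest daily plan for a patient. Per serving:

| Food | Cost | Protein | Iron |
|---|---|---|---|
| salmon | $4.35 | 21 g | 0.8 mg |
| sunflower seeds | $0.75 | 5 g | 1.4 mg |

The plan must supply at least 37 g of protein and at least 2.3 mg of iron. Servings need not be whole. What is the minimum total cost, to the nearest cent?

$5.55

For a min-cost LP with two ≥-constraints, a basic feasible solution has at most two positive variables.
salmon only: max(37/21, 2.3/0.8) = 2.875 servings → $12.51.
sunflower seeds only: max(37/5, 2.3/1.4) = 7.4 servings → $5.55.
salmon + sunflower seeds with both tight: 1.587 servings and 0.7362 servings → $7.45.
Cheapest feasible corner: $5.55.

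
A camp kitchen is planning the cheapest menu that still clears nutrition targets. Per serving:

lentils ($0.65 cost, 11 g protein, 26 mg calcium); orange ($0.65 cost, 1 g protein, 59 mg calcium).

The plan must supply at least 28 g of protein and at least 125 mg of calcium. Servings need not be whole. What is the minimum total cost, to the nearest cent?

Check every corner: each single food scaled to meet both minima, and each pair solved so both constraints bind.
lentils only: max(28/11, 125/26) = 4.808 servings → $3.12.
orange only: max(28/1, 125/59) = 28 servings → $18.20.
lentils + orange with both tight: 2.451 servings and 1.039 servings → $2.27.
The minimum over all feasible corners is $2.27.

$2.27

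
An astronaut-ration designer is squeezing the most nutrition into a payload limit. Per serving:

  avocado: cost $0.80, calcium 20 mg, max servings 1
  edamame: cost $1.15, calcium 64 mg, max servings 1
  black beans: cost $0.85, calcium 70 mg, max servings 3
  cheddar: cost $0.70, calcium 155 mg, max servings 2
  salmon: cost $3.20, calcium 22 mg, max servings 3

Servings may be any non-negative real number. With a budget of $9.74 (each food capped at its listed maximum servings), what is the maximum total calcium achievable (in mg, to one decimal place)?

630.4 mg

Calcium per dollar: cheddar 221.4, black beans 82.35, edamame 55.65, avocado 25, salmon 6.875.
Take 2 servings of cheddar: spends $1.40, +310.0 mg calcium (running total 310.0 mg).
Take 3 servings of black beans: spends $2.55, +210.0 mg calcium (running total 520.0 mg).
Take 1 serving of edamame: spends $1.15, +64.0 mg calcium (running total 584.0 mg).
Take 1 serving of avocado: spends $0.80, +20.0 mg calcium (running total 604.0 mg).
Take 1.2 servings of salmon: spends $3.84, +26.4 mg calcium (running total 630.4 mg).
Filling greedily by calcium-per-dollar is optimal for one linear limit, giving 630.4 mg.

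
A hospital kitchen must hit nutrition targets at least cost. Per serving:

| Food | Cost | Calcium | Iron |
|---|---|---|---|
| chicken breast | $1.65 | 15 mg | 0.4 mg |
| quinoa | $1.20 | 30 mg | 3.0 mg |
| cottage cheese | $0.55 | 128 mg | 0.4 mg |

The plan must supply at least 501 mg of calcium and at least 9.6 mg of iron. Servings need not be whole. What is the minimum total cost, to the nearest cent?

The cheapest plan sits at a corner of the feasible region — with two constraints it uses at most two foods.
chicken breast only: max(501/15, 9.6/0.4) = 33.4 servings → $55.11.
quinoa only: max(501/30, 9.6/3.0) = 16.7 servings → $20.04.
cottage cheese only: max(501/128, 9.6/0.4) = 24 servings → $13.20.
chicken breast + quinoa: the both-tight solution has a negative serving — not a feasible corner.
chicken breast + cottage cheese with both tight: 22.75 servings and 1.248 servings → $38.23.
quinoa + cottage cheese with both tight: 2.765 servings and 3.266 servings → $5.11.
So the least-cost plan costs $5.11.

$5.11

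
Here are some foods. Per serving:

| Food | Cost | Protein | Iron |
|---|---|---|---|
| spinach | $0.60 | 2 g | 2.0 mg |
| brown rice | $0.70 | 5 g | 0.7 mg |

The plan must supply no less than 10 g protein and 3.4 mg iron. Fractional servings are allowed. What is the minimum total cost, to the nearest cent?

Compare the cost at each extreme point of the feasible region.
spinach only: max(10/2, 3.4/2.0) = 5 servings → $3.00.
brown rice only: max(10/5, 3.4/0.7) = 4.857 servings → $3.40.
spinach + brown rice with both tight: 1.163 servings and 1.535 servings → $1.77.
So the least-cost plan costs $1.77.

$1.77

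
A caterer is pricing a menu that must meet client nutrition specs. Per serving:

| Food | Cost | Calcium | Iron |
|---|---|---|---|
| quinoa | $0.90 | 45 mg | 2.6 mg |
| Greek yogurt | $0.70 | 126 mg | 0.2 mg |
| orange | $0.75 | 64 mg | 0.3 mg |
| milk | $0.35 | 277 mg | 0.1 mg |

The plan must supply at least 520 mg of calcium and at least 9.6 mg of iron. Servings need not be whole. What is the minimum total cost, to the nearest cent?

For a min-cost LP with two ≥-constraints, a basic feasible solution has at most two positive variables.
quinoa only: max(520/45, 9.6/2.6) = 11.56 servings → $10.40.
Greek yogurt only: max(520/126, 9.6/0.2) = 48 servings → $33.60.
orange only: max(520/64, 9.6/0.3) = 32 servings → $24.00.
milk only: max(520/277, 9.6/0.1) = 96 servings → $33.60.
quinoa + Greek yogurt with both tight: 3.47 servings and 2.888 servings → $5.14.
quinoa + orange with both tight: 2.998 servings and 6.017 servings → $7.21.
quinoa + milk with both tight: 3.643 servings and 1.285 servings → $3.73.
Greek yogurt + orange: the both-tight solution has a negative serving — not a feasible corner.
Greek yogurt + milk: the both-tight solution has a negative serving — not a feasible corner.
orange + milk: intersection lies outside the first quadrant.
So the least-cost plan costs $3.73.

$3.73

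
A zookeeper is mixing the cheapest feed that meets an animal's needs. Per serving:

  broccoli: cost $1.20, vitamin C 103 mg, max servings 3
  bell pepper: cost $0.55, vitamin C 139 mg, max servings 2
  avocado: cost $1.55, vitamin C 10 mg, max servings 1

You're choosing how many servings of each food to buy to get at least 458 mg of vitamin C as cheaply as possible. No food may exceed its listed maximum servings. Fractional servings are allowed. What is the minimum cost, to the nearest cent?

$3.20

Cost per mg of vitamin C: bell pepper $0.0040, broccoli $0.0117, avocado $0.1550.
Take 2 servings of bell pepper: +278.0 mg vitamin C for $1.10 (total $1.10, still need 180.0 mg).
Take 1.748 servings of broccoli: +180.0 mg vitamin C for $2.10 (total $3.20, still need 0.0 mg).
Filling from the cheapest source first is optimal under one linear minimum: $3.20.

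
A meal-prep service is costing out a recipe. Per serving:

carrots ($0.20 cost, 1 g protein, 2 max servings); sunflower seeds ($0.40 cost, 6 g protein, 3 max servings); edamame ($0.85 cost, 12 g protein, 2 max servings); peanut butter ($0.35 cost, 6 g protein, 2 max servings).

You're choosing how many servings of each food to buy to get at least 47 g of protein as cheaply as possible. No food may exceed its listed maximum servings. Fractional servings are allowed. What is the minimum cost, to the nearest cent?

$3.10

Cost per g of protein: peanut butter $0.0583, sunflower seeds $0.0667, edamame $0.0708, carrots $0.2000.
Take 2 servings of peanut butter: +12.0 g protein for $0.70 (total $0.70, still need 35.0 g).
Take 3 servings of sunflower seeds: +18.0 g protein for $1.20 (total $1.90, still need 17.0 g).
Take 1.417 servings of edamame: +17.0 g protein for $1.20 (total $3.10, still need 0.0 g).
Filling from the cheapest source first is optimal under one linear minimum: $3.10.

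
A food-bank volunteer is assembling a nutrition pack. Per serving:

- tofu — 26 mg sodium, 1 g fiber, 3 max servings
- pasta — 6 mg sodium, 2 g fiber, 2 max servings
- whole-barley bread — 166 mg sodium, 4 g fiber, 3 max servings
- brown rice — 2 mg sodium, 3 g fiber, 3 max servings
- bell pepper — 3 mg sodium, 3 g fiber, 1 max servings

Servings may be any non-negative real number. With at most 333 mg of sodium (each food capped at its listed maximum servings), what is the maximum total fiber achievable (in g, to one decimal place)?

24.6 g

Fiber per mg sodium: brown rice 1.5, bell pepper 1, pasta 0.3333, tofu 0.03846, whole-barley bread 0.0241.
Take 3 servings of brown rice: uses 6 mg sodium, +9.0 g fiber (running total 9.0 g).
Take 1 serving of bell pepper: uses 3 mg sodium, +3.0 g fiber (running total 12.0 g).
Take 2 servings of pasta: uses 12 mg sodium, +4.0 g fiber (running total 16.0 g).
Take 3 servings of tofu: uses 78 mg sodium, +3.0 g fiber (running total 19.0 g).
Take 1.41 servings of whole-barley bread: uses 234 mg sodium, +5.6 g fiber (running total 24.6 g).
Greedy by best ratio exhausts the sodium allowance optimally: 24.6 g.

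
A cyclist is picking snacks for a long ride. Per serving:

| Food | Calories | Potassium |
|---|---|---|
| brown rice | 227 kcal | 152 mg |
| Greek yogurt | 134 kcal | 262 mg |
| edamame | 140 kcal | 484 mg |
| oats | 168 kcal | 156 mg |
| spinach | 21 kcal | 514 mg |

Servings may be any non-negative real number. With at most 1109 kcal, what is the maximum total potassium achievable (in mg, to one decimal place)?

27144.1 mg

Potassium per kcal: spinach 24.48, edamame 3.457, Greek yogurt 1.955, oats 0.9286, brown rice 0.6696.
With no serving limits, spend the whole calories allowance on spinach: 1109 kcal / 21 kcal × 514 mg = 27144.1 mg.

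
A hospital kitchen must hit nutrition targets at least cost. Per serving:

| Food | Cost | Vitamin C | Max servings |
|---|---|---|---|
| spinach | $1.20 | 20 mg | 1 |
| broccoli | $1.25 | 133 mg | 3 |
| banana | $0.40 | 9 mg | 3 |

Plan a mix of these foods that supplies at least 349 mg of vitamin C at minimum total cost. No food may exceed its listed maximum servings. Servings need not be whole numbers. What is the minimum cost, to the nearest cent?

Cost per mg of vitamin C: broccoli $0.0094, banana $0.0444, spinach $0.0600.
Take 2.624 servings of broccoli: +349.0 mg vitamin C for $3.28 (total $3.28, still need 0.0 mg).
Filling from the cheapest source first is optimal under one linear minimum: $3.28.

$3.28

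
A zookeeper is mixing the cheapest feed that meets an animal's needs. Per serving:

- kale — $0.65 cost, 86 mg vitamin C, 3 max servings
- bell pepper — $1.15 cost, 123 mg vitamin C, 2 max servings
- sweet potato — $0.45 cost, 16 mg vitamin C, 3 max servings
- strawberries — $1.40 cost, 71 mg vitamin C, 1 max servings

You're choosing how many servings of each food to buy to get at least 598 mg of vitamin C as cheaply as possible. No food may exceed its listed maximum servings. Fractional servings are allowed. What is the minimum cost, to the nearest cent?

Cost per mg of vitamin C: kale $0.0076, bell pepper $0.0093, strawberries $0.0197, sweet potato $0.0281.
Take 3 servings of kale: +258.0 mg vitamin C for $1.95 (total $1.95, still need 340.0 mg).
Take 2 servings of bell pepper: +246.0 mg vitamin C for $2.30 (total $4.25, still need 94.0 mg).
Take 1 serving of strawberries: +71.0 mg vitamin C for $1.40 (total $5.65, still need 23.0 mg).
Take 1.438 servings of sweet potato: +23.0 mg vitamin C for $0.65 (total $6.30, still need 0.0 mg).
Filling from the cheapest source first is optimal under one linear minimum: $6.30.

$6.30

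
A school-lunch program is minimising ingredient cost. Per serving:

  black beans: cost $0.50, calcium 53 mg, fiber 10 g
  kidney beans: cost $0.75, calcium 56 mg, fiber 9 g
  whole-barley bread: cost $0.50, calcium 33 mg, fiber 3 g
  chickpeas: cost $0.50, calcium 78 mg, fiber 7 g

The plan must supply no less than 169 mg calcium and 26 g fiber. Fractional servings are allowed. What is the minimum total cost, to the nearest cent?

$1.41

Two binding constraints pin down two serving amounts, so the optimal mix uses at most two foods. The candidates are each food alone (scaled to the tighter of calcium/fiber) and each pair with both constraints tight.
black beans only: max(169/53, 26/10) = 3.189 servings → $1.59.
kidney beans only: max(169/56, 26/9) = 3.018 servings → $2.26.
whole-barley bread only: max(169/33, 26/3) = 8.667 servings → $4.33.
chickpeas only: max(169/78, 26/7) = 3.714 servings → $1.86.
black beans + kidney beans: intersection lies outside the first quadrant.
black beans + whole-barley bread with both tight: 2.053 servings and 1.825 servings → $1.94.
black beans + chickpeas with both tight: 2.066 servings and 0.7628 servings → $1.41.
kidney beans + whole-barley bread with both tight: 2.721 servings and 0.5039 servings → $2.29.
kidney beans + chickpeas with both tight: 2.726 servings and 0.2097 servings → $2.15.
whole-barley bread + chickpeas: the both-tight solution has a negative serving — not a feasible corner.
The minimum over all feasible corners is $1.41.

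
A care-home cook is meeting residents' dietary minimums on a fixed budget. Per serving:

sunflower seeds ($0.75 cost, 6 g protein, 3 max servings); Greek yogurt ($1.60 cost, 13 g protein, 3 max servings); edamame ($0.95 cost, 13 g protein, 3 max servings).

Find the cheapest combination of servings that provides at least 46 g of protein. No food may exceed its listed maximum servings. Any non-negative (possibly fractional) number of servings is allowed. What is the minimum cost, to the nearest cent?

$3.71

Cost per g of protein: edamame $0.0731, Greek yogurt $0.1231, sunflower seeds $0.1250.
Take 3 servings of edamame: +39.0 g protein for $2.85 (total $2.85, still need 7.0 g).
Take 0.5385 servings of Greek yogurt: +7.0 g protein for $0.86 (total $3.71, still need 0.0 g).
Filling from the cheapest source first is optimal under one linear minimum: $3.71.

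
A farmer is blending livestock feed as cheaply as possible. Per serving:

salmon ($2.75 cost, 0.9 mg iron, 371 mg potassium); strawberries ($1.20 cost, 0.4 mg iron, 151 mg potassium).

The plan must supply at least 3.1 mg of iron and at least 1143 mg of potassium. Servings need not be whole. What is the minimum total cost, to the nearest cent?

$9.30

Compare the cost at each extreme point of the feasible region.
salmon only: max(3.1/0.9, 1143/371) = 3.444 servings → $9.47.
strawberries only: max(3.1/0.4, 1143/151) = 7.75 servings → $9.30.
salmon + strawberries: the both-tight solution has a negative serving — not a feasible corner.
Cheapest feasible corner: $9.30.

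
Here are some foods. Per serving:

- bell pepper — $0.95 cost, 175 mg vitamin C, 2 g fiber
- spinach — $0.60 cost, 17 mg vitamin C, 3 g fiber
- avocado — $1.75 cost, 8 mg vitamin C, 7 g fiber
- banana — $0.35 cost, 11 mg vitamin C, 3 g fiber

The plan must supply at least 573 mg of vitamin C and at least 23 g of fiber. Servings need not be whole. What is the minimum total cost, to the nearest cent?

$4.77

For a min-cost LP with two ≥-constraints, a basic feasible solution has at most two positive variables.
bell pepper only: max(573/175, 23/2) = 11.5 servings → $10.93.
spinach only: max(573/17, 23/3) = 33.71 servings → $20.22.
avocado only: max(573/8, 23/7) = 71.62 servings → $125.34.
banana only: max(573/11, 23/3) = 52.09 servings → $18.23.
bell pepper + spinach with both tight: 2.705 servings and 5.864 servings → $6.09.
bell pepper + avocado with both tight: 3.165 servings and 2.381 servings → $7.17.
bell pepper + banana with both tight: 2.915 servings and 5.724 servings → $4.77.
spinach + avocado with both targets exact would need a negative amount; discard.
spinach + banana: the both-tight solution has a negative serving — not a feasible corner.
avocado + banana: intersection lies outside the first quadrant.
Cheapest feasible corner: $4.77.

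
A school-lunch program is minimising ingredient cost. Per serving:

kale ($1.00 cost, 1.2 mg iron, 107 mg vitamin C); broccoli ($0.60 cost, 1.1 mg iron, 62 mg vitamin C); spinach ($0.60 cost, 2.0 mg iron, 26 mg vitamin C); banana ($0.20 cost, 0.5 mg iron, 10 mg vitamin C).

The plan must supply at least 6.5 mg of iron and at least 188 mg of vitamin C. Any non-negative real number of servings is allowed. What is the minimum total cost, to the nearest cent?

$2.54

This is a tiny linear program; its minimum lies at a vertex of the feasible set. List the vertices and price them.
kale only: max(6.5/1.2, 188/107) = 5.417 servings → $5.42.
broccoli only: max(6.5/1.1, 188/62) = 5.909 servings → $3.55.
spinach only: max(6.5/2.0, 188/26) = 7.231 servings → $4.34.
banana only: max(6.5/0.5, 188/10) = 18.8 servings → $3.76.
kale + broccoli: the both-tight solution has a negative serving — not a feasible corner.
kale + spinach with both tight: 1.132 servings and 2.571 servings → $2.67.
kale + banana with both tight: 0.6988 servings and 11.32 servings → $2.96.
broccoli + spinach with both tight: 2.17 servings and 2.057 servings → $2.54.
broccoli + banana with both tight: 1.45 servings and 9.81 servings → $2.83.
spinach + banana: intersection lies outside the first quadrant.
Cheapest feasible corner: $2.54.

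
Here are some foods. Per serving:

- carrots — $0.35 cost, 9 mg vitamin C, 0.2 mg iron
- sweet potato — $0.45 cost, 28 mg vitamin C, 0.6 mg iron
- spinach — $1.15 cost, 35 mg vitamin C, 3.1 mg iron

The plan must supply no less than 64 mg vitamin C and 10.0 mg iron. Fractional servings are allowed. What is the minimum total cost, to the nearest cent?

Minimising a linear cost over {vitamin C ≥ 64, iron ≥ 10.0, servings ≥ 0} — the optimum is at a vertex, using one or two foods.
carrots only: max(64/9, 10.0/0.2) = 50 servings → $17.50.
sweet potato only: max(64/28, 10.0/0.6) = 16.67 servings → $7.50.
spinach only: max(64/35, 10.0/3.1) = 3.226 servings → $3.71.
carrots + sweet potato with both targets exact would need a negative amount; discard.
carrots + spinach: intersection lies outside the first quadrant.
sweet potato + spinach with both targets exact would need a negative amount; discard.
So the least-cost plan costs $3.71.

$3.71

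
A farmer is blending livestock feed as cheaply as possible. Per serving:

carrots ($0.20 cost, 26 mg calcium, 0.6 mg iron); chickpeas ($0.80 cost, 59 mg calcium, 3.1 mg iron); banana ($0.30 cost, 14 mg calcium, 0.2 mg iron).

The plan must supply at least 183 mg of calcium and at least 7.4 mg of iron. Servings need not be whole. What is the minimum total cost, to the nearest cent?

A basic optimal solution has at most two foods positive. Try each food alone and each pair with both targets met exactly.
carrots only: max(183/26, 7.4/0.6) = 12.33 servings → $2.47.
chickpeas only: max(183/59, 7.4/3.1) = 3.102 servings → $2.48.
banana only: max(183/14, 7.4/0.2) = 37 servings → $11.10.
carrots + chickpeas with both tight: 2.892 servings and 1.827 servings → $2.04.
carrots + banana: the both-tight solution has a negative serving — not a feasible corner.
chickpeas + banana with both tight: 2.12 servings and 4.136 servings → $2.94.
The minimum over all feasible corners is $2.04.

$2.04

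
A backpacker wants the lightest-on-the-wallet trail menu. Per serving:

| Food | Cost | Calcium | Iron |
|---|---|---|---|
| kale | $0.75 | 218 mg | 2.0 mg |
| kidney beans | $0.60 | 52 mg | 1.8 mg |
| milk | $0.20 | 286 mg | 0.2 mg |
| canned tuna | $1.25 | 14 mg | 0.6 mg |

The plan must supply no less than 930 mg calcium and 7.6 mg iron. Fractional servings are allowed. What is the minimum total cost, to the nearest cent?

$2.87

Compare the cost at each extreme point of the feasible region.
kale only: max(930/218, 7.6/2.0) = 4.266 servings → $3.20.
kidney beans only: max(930/52, 7.6/1.8) = 17.88 servings → $10.73.
milk only: max(930/286, 7.6/0.2) = 38 servings → $7.60.
canned tuna only: max(930/14, 7.6/0.6) = 66.43 servings → $83.04.
kale + kidney beans: intersection lies outside the first quadrant.
kale + milk with both tight: 3.762 servings and 0.3846 servings → $2.90.
kale + canned tuna: intersection lies outside the first quadrant.
kidney beans + milk with both tight: 3.941 servings and 2.535 servings → $2.87.
kidney beans + canned tuna: intersection lies outside the first quadrant.
milk + canned tuna with both tight: 2.675 servings and 11.77 servings → $15.25.
So the least-cost plan costs $2.87.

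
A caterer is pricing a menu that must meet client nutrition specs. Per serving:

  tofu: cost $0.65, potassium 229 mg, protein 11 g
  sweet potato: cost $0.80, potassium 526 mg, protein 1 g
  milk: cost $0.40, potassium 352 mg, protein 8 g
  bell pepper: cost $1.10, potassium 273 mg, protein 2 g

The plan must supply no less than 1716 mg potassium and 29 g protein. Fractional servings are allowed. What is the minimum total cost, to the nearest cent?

$1.95

With two linear requirements the optimum uses one or two foods; enumerate the corners.
tofu only: max(1716/229, 29/11) = 7.493 servings → $4.87.
sweet potato only: max(1716/526, 29/1) = 29 servings → $23.20.
milk only: max(1716/352, 29/8) = 4.875 servings → $1.95.
bell pepper only: max(1716/273, 29/2) = 14.5 servings → $15.95.
tofu + sweet potato with both tight: 2.436 servings and 2.202 servings → $3.34.
tofu + milk: the both-tight solution has a negative serving — not a feasible corner.
tofu + bell pepper with both tight: 1.762 servings and 4.807 servings → $6.43.
sweet potato + milk with both tight: 0.9129 servings and 3.511 servings → $2.13.
sweet potato + bell pepper with both targets exact would need a negative amount; discard.
milk + bell pepper with both tight: 3.03 servings and 2.378 servings → $3.83.
The minimum over all feasible corners is $1.95.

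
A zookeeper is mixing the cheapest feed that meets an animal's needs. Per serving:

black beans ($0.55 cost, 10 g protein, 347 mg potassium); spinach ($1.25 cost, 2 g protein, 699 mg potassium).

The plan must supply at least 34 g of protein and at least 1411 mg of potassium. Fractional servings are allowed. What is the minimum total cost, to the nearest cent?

$2.24

At the optimum either one food covers both requirements or two foods hit both targets exactly; no other combination can be cheaper.
black beans only: max(34/10, 1411/347) = 4.066 servings → $2.24.
spinach only: max(34/2, 1411/699) = 17 servings → $21.25.
black beans + spinach with both tight: 3.327 servings and 0.3672 servings → $2.29.
The minimum over all feasible corners is $2.24.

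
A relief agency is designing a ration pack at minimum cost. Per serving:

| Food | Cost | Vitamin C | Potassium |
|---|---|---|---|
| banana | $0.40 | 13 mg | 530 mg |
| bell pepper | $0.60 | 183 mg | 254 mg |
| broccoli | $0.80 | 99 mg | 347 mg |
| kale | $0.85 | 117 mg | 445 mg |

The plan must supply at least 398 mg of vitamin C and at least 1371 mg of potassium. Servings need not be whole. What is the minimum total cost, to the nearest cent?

$1.88

For a min-cost LP with two ≥-constraints, a basic feasible solution has at most two positive variables.
banana only: max(398/13, 1371/530) = 30.62 servings → $12.25.
bell pepper only: max(398/183, 1371/254) = 5.398 servings → $3.24.
broccoli only: max(398/99, 1371/347) = 4.02 servings → $3.22.
kale only: max(398/117, 1371/445) = 3.402 servings → $2.89.
banana + bell pepper with both tight: 1.599 servings and 2.061 servings → $1.88.
banana + broccoli with both targets exact would need a negative amount; discard.
banana + kale with both targets exact would need a negative amount; discard.
bell pepper + broccoli with both tight: 0.06197 servings and 3.906 servings → $3.16.
bell pepper + kale with both tight: 0.323 servings and 2.897 servings → $2.66.
broccoli + kale: intersection lies outside the first quadrant.
Cheapest feasible corner: $1.88.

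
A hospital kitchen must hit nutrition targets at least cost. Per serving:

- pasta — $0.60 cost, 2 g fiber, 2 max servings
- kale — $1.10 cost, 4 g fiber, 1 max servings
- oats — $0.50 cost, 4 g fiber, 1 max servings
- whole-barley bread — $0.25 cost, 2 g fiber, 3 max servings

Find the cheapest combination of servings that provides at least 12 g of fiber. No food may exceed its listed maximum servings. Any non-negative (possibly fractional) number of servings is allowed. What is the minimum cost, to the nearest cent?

Cost per g of fiber: oats $0.1250, whole-barley bread $0.1250, kale $0.2750, pasta $0.3000.
Take 1 serving of oats: +4.0 g fiber for $0.50 (total $0.50, still need 8.0 g).
Take 3 servings of whole-barley bread: +6.0 g fiber for $0.75 (total $1.25, still need 2.0 g).
Take 0.5 servings of kale: +2.0 g fiber for $0.55 (total $1.80, still need 0.0 g).
Greedy by cheapest-per-g is optimal for a single linear constraint, so the minimum cost is $1.80.

$1.80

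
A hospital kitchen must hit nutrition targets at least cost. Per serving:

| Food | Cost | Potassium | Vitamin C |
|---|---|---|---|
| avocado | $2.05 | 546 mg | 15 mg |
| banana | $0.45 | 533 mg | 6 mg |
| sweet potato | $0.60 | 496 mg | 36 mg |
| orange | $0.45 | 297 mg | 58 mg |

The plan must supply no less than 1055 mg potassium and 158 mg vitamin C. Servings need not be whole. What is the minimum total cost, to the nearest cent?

The cheapest plan sits at a corner of the feasible region — with two constraints it uses at most two foods.
avocado only: max(1055/546, 158/15) = 10.53 servings → $21.59.
banana only: max(1055/533, 158/6) = 26.33 servings → $11.85.
sweet potato only: max(1055/496, 158/36) = 4.389 servings → $2.63.
orange only: max(1055/297, 158/58) = 3.552 servings → $1.60.
avocado + banana: the both-tight solution has a negative serving — not a feasible corner.
avocado + sweet potato with both targets exact would need a negative amount; discard.
avocado + orange with both tight: 0.5242 servings and 2.589 servings → $2.24.
banana + sweet potato: the both-tight solution has a negative serving — not a feasible corner.
banana + orange with both tight: 0.4896 servings and 2.673 servings → $1.42.
sweet potato + orange with both tight: 0.7891 servings and 2.234 servings → $1.48.
Cheapest feasible corner: $1.42.

$1.42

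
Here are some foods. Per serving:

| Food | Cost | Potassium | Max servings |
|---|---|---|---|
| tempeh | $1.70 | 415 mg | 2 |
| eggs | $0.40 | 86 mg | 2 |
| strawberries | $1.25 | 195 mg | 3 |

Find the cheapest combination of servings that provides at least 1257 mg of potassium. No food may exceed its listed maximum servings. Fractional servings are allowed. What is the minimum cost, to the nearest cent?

$5.83

Cost per mg of potassium: tempeh $0.0041, eggs $0.0047, strawberries $0.0064.
Take 2 servings of tempeh: +830.0 mg potassium for $3.40 (total $3.40, still need 427.0 mg).
Take 2 servings of eggs: +172.0 mg potassium for $0.80 (total $4.20, still need 255.0 mg).
Take 1.308 servings of strawberries: +255.0 mg potassium for $1.63 (total $5.83, still need 0.0 mg).
Filling from the cheapest source first is optimal under one linear minimum: $5.83.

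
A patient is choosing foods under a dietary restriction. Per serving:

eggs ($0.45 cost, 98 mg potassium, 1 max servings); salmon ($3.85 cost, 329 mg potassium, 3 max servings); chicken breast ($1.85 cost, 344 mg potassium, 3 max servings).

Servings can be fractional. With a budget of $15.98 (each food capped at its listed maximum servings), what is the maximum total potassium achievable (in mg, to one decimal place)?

1982.8 mg

Potassium per dollar: eggs 217.8, chicken breast 185.9, salmon 85.45.
Take 1 serving of eggs: spends $0.45, +98.0 mg potassium (running total 98.0 mg).
Take 3 servings of chicken breast: spends $5.55, +1032.0 mg potassium (running total 1130.0 mg).
Take 2.592 servings of salmon: spends $9.98, +852.8 mg potassium (running total 1982.8 mg).
Filling greedily by potassium-per-dollar is optimal for one linear limit, giving 1982.8 mg.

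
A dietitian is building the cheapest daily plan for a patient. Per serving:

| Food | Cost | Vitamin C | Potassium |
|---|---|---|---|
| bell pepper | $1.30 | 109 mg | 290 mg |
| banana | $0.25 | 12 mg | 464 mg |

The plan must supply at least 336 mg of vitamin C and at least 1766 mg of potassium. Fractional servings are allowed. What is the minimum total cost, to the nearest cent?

$4.22

bell pepper only: max(336/109, 1766/290) = 6.09 servings → $7.92.
banana only: max(336/12, 1766/464) = 28 servings → $7.00.
bell pepper + banana with both tight: 2.86 servings and 2.018 servings → $4.22.
Cheapest feasible corner: $4.22.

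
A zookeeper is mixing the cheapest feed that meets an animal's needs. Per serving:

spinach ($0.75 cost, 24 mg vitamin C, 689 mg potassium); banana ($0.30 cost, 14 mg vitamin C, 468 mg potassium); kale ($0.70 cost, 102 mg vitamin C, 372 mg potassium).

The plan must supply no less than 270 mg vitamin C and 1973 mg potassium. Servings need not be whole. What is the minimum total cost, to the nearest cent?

For a min-cost LP with two ≥-constraints, a basic feasible solution has at most two positive variables.
spinach only: max(270/24, 1973/689) = 11.25 servings → $8.44.
banana only: max(270/14, 1973/468) = 19.29 servings → $5.79.
kale only: max(270/102, 1973/372) = 5.304 servings → $3.71.
spinach + banana: the both-tight solution has a negative serving — not a feasible corner.
spinach + kale with both tight: 1.643 servings and 2.26 servings → $2.81.
banana + kale with both tight: 2.37 servings and 2.322 servings → $2.34.
The minimum over all feasible corners is $2.34.

$2.34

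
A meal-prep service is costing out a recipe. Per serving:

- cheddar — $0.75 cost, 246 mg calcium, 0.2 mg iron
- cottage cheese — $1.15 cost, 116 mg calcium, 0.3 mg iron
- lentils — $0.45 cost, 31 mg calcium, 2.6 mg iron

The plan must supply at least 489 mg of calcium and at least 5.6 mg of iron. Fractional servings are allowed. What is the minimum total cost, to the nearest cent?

Compare the cost at each extreme point of the feasible region.
cheddar only: max(489/246, 5.6/0.2) = 28 servings → $21.00.
cottage cheese only: max(489/116, 5.6/0.3) = 18.67 servings → $21.47.
lentils only: max(489/31, 5.6/2.6) = 15.77 servings → $7.10.
cheddar + cottage cheese: the both-tight solution has a negative serving — not a feasible corner.
cheddar + lentils with both tight: 1.733 servings and 2.021 servings → $2.21.
cottage cheese + lentils with both tight: 3.756 servings and 1.72 servings → $5.09.
So the least-cost plan costs $2.21.

$2.21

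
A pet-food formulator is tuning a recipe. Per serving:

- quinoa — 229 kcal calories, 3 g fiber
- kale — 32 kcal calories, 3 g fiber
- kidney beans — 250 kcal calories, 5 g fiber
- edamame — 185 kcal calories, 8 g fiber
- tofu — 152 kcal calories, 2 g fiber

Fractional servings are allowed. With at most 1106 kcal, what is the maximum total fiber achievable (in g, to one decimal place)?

103.7 g

Fiber per kcal: kale 0.09375, edamame 0.04324, kidney beans 0.02, tofu 0.01316, quinoa 0.0131.
With no serving limits, spend the whole calories allowance on kale: 1106 kcal / 32 kcal × 3 g = 103.7 g.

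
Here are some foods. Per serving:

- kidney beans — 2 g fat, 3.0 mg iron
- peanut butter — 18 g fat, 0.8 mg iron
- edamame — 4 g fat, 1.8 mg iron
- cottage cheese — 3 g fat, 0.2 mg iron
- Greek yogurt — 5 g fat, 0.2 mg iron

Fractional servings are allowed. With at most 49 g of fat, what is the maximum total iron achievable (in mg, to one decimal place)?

73.5 mg

Iron per g fat: kidney beans 1.5, edamame 0.45, cottage cheese 0.06667, peanut butter 0.04444, Greek yogurt 0.04.
With no serving limits, spend the whole fat allowance on kidney beans: 49 g / 2 g × 3.0 mg = 73.5 mg.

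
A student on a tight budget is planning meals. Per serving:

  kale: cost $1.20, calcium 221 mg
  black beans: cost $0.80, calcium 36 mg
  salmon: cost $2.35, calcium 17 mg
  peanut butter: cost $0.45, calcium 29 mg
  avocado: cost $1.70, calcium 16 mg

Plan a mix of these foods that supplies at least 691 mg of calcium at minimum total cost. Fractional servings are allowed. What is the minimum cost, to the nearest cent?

Cost per mg of calcium: kale $0.0054, peanut butter $0.0155, black beans $0.0222, avocado $0.1062, salmon $0.1382.
With no serving limits, use only kale: 691 mg / 221 mg = 3.127 servings × $1.20 = $3.75.

$3.75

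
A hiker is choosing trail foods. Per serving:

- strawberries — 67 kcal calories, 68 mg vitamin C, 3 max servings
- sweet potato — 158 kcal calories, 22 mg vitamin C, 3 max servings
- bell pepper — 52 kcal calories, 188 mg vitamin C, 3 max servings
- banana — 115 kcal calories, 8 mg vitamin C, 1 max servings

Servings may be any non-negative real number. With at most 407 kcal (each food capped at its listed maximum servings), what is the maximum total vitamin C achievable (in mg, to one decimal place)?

775.0 mg

Vitamin C per kcal: bell pepper 3.615, strawberries 1.015, sweet potato 0.1392, banana 0.06957.
Take 3 servings of bell pepper: uses 156 kcal, +564.0 mg vitamin C (running total 564.0 mg).
Take 3 servings of strawberries: uses 201 kcal, +204.0 mg vitamin C (running total 768.0 mg).
Take 0.3165 servings of sweet potato: uses 50 kcal, +7.0 mg vitamin C (running total 775.0 mg).
Filling greedily by vitamin C-per-kcal is optimal for one linear limit, giving 775.0 mg.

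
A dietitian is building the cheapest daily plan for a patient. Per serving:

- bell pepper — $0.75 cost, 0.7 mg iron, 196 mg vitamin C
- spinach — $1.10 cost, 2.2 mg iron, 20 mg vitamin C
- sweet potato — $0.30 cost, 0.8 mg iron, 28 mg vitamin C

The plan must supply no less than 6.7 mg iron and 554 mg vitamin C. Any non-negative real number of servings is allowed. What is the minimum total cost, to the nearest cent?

$3.42

Two binding constraints pin down two serving amounts, so the optimal mix uses at most two foods. The candidates are each food alone (scaled to the tighter of iron/vitamin C) and each pair with both constraints tight.
bell pepper only: max(6.7/0.7, 554/196) = 9.571 servings → $7.18.
spinach only: max(6.7/2.2, 554/20) = 27.7 servings → $30.47.
sweet potato only: max(6.7/0.8, 554/28) = 19.79 servings → $5.94.
bell pepper + spinach with both tight: 2.6 servings and 2.218 servings → $4.39.
bell pepper + sweet potato with both tight: 1.863 servings and 6.745 servings → $3.42.
spinach + sweet potato: intersection lies outside the first quadrant.
So the least-cost plan costs $3.42.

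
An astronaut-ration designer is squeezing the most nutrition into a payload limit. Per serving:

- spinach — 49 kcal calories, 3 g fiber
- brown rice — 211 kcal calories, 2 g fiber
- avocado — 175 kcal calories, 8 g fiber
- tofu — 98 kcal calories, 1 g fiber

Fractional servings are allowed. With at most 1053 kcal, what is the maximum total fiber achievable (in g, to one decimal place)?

Fiber per kcal: spinach 0.06122, avocado 0.04571, tofu 0.0102, brown rice 0.009479.
With no serving limits, spend the whole calories allowance on spinach: 1053 kcal / 49 kcal × 3 g = 64.5 g.

64.5 g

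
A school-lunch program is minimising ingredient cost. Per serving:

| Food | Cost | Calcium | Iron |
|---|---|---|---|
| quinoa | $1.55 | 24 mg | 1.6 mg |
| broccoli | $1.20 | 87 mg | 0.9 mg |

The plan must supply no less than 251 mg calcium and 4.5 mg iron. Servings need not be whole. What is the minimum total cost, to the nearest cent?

$5.18

This is a tiny linear program; its minimum lies at a vertex of the feasible set. List the vertices and price them.
quinoa only: max(251/24, 4.5/1.6) = 10.46 servings → $16.21.
broccoli only: max(251/87, 4.5/0.9) = 5 servings → $6.00.
quinoa + broccoli with both tight: 1.408 servings and 2.497 servings → $5.18.
So the least-cost plan costs $5.18.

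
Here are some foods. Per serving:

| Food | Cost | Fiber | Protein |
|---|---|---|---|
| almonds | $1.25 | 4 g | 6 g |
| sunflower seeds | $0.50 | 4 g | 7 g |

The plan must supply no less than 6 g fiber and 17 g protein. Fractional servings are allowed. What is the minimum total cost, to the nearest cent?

The cheapest plan sits at a corner of the feasible region — with two constraints it uses at most two foods.
almonds only: max(6/4, 17/6) = 2.833 servings → $3.54.
sunflower seeds only: max(6/4, 17/7) = 2.429 servings → $1.21.
almonds + sunflower seeds with both targets exact would need a negative amount; discard.
The minimum over all feasible corners is $1.21.

$1.21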